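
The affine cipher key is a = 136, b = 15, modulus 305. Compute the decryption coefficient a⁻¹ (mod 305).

231

Apply the Euclidean algorithm to 305 and 136:
305 = 2×136 + 33
136 = 4×33 + 4
33 = 8×4 + 1
4 = 4×1 + 0
gcd = 1, so the inverse exists. Back-substitute:
1 = 33 − 8·4
1 = −8·136 + 33·33
1 = 33·305 − 74·136
Thus 136·(-74) ≡ 1 (mod 305); reducing, -74 mod 305 = 231.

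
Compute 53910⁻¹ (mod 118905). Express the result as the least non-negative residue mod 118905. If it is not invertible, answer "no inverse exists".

Compute gcd(53910, 118905):
118905 = 2×53910 + 11085
53910 = 4×11085 + 9570
11085 = 1×9570 + 1515
9570 = 6×1515 + 480
1515 = 3×480 + 75
480 = 6×75 + 30
75 = 2×30 + 15
30 = 2×15 + 0
gcd(53910, 118905) = 15 ≠ 1, so 53910 has no multiplicative inverse modulo 118905.

no inverse exists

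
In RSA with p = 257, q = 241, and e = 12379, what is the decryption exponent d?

16339

φ(n) = (p−1)(q−1) = 256·240 = 61440.
Need d with 12379·d ≡ 1 (mod 61440). Apply the extended Euclidean algorithm:
61440 = 4*12379 + 11924
12379 = 1*11924 + 455
11924 = 26*455 + 94
455 = 4*94 + 79
94 = 1*79 + 15
79 = 5*15 + 4
15 = 3*4 + 3
4 = 1*3 + 1
3 = 3*1 + 0
Back-substitute:
1 = 4 − 3
1 = −15 + 4·4
1 = 4·79 − 21·15
1 = −21·94 + 25·79
1 = 25·455 − 121·94
1 = −121·11924 + 3171·455
1 = 3171·12379 − 3292·11924
1 = −3292·61440 + 16339·12379
So 12379·16339 ≡ 1 (mod 61440), hence d = 16339.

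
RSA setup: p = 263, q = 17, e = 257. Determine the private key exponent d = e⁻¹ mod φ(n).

φ(n) = (p−1)(q−1) = 262·16 = 4192.
Need d with 257·d ≡ 1 (mod 4192). Apply the extended Euclidean algorithm:
4192 = 16×257 + 80
257 = 3×80 + 17
80 = 4×17 + 12
17 = 1×12 + 5
12 = 2×5 + 2
5 = 2×2 + 1
2 = 2×1 + 0
Back-substitute:
1 = 5 − 2·2
1 = −2·12 + 5·5
1 = 5·17 − 7·12
1 = −7·80 + 33·17
1 = 33·257 − 106·80
1 = −106·4192 + 1729·257
So 257·1729 ≡ 1 (mod 4192), hence d = 1729.

1729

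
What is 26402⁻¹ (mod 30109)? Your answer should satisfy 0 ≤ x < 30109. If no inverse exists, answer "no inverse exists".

21402

Extended Euclidean algorithm:
30109 = 1·26402 + 3707
26402 = 7·3707 + 453
3707 = 8·453 + 83
453 = 5·83 + 38
83 = 2·38 + 7
38 = 5·7 + 3
7 = 2·3 + 1
3 = 3·1 + 0
gcd = 1, so the inverse exists. Back-substitute:
1 = 7 − 2·3
1 = −2·38 + 11·7
1 = 11·83 − 24·38
1 = −24·453 + 131·83
1 = 131·3707 − 1072·453
1 = −1072·26402 + 7635·3707
1 = 7635·30109 − 8707·26402
Thus 26402·(-8707) ≡ 1 (mod 30109); reducing, -8707 mod 30109 = 21402.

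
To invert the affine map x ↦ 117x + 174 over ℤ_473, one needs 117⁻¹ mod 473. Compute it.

Run Euclid on (473, 117):
473 = 4·117 + 5
117 = 23·5 + 2
5 = 2·2 + 1
2 = 2·1 + 0
The gcd is 1. Working backward:
1 = 5 − 2·2
1 = −2·117 + 47·5
1 = 47·473 − 190·117
Hence 117⁻¹ ≡ -190 ≡ 283 (mod 473).

283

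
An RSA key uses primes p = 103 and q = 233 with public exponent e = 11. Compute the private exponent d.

15059

φ(n) = (p−1)(q−1) = 102·232 = 23664.
Need d with 11·d ≡ 1 (mod 23664). Apply the extended Euclidean algorithm:
23664 = 2151×11 + 3
11 = 3×3 + 2
3 = 1×2 + 1
2 = 2×1 + 0
Back-substitute:
1 = 3 − 2
1 = −11 + 4·3
1 = 4·23664 − 8605·11
So 11·(-8605) ≡ 1 (mod 23664), hence d ≡ -8605 ≡ 15059 (mod 23664).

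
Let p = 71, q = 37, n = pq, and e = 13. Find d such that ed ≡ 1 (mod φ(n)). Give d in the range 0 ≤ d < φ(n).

1357

φ(n) = (p−1)(q−1) = 70·36 = 2520.
Need d with 13·d ≡ 1 (mod 2520). Apply the extended Euclidean algorithm:
2520 = 193×13 + 11
13 = 1×11 + 2
11 = 5×2 + 1
2 = 2×1 + 0
Back-substitute:
1 = 11 − 5·2
1 = −5·13 + 6·11
1 = 6·2520 − 1163·13
So 13·(-1163) ≡ 1 (mod 2520), hence d ≡ -1163 ≡ 1357 (mod 2520).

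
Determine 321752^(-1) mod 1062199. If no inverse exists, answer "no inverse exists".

Run Euclid on (1062199, 321752):
1062199 = 3*321752 + 96943
321752 = 3*96943 + 30923
96943 = 3*30923 + 4174
30923 = 7*4174 + 1705
4174 = 2*1705 + 764
1705 = 2*764 + 177
764 = 4*177 + 56
177 = 3*56 + 9
56 = 6*9 + 2
9 = 4*2 + 1
2 = 2*1 + 0
Since gcd(321752, 1062199) = 1, back-substitute to write 1 as a combination:
1 = 9 − 4·2
1 = −4·56 + 25·9
1 = 25·177 − 79·56
1 = −79·764 + 341·177
1 = 341·1705 − 761·764
1 = −761·4174 + 1863·1705
1 = 1863·30923 − 13802·4174
1 = −13802·96943 + 43269·30923
1 = 43269·321752 − 143609·96943
1 = −143609·1062199 + 474096·321752
So 321752·474096 ≡ 1 (mod 1062199).

474096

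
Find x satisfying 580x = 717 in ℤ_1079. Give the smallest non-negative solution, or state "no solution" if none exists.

First find gcd(580, 1079):
1079 = 1*580 + 499
580 = 1*499 + 81
499 = 6*81 + 13
81 = 6*13 + 3
13 = 4*3 + 1
3 = 3*1 + 0
gcd = 1, so a unique solution mod 1079 exists.
Back-substitute for the Bézout coefficients:
1 = 13 − 4·3
1 = −4·81 + 25·13
1 = 25·499 − 154·81
1 = −154·580 + 179·499
1 = 179·1079 − 333·580
So 580·(-333) ≡ 1 (mod 1079), giving 580⁻¹ ≡ 746.
x ≡ 580⁻¹·717 ≡ 746·717 ≡ 777 (mod 1079).

777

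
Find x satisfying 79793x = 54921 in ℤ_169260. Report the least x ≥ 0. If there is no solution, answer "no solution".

no solution

gcd(79793, 169260):
169260 = 2·79793 + 9674
79793 = 8·9674 + 2401
9674 = 4·2401 + 70
2401 = 34·70 + 21
70 = 3·21 + 7
21 = 3·7 + 0
gcd = 7, but 7 ∤ 54921, so the congruence has no solution.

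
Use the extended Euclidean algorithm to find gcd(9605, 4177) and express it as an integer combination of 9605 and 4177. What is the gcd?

Euclidean algorithm:
9605 = 2·4177 + 1251
4177 = 3·1251 + 424
1251 = 2·424 + 403
424 = 1·403 + 21
403 = 19·21 + 4
21 = 5·4 + 1
4 = 4·1 + 0
gcd(9605, 4177) = 1.
Back-substituting:
1 = 21 − 5·4
1 = −5·403 + 96·21
1 = 96·424 − 101·403
1 = −101·1251 + 298·424
1 = 298·4177 − 995·1251
1 = −995·9605 + 2288·4177
So 1 = (-995)·9605 + (2288)·4177.

1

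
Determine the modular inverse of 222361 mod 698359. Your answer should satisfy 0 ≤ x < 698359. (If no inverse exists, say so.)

166596

Run Euclid on (698359, 222361):
698359 = 3·222361 + 31276
222361 = 7·31276 + 3429
31276 = 9·3429 + 415
3429 = 8·415 + 109
415 = 3·109 + 88
109 = 1·88 + 21
88 = 4·21 + 4
21 = 5·4 + 1
4 = 4·1 + 0
gcd = 1, so the inverse exists. Back-substitute:
1 = 21 − 5·4
1 = −5·88 + 21·21
1 = 21·109 − 26·88
1 = −26·415 + 99·109
1 = 99·3429 − 818·415
1 = −818·31276 + 7461·3429
1 = 7461·222361 − 53045·31276
1 = −53045·698359 + 166596·222361
So 222361·166596 ≡ 1 (mod 698359).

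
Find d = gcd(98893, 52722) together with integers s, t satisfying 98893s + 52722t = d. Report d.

1

Apply Euclid's algorithm to 98893 and 52722:
98893 = 1×52722 + 46171
52722 = 1×46171 + 6551
46171 = 7×6551 + 314
6551 = 20×314 + 271
314 = 1×271 + 43
271 = 6×43 + 13
43 = 3×13 + 4
13 = 3×4 + 1
4 = 4×1 + 0
gcd(98893, 52722) = 1.
Working backward:
1 = 13 − 3·4
1 = −3·43 + 10·13
1 = 10·271 − 63·43
1 = −63·314 + 73·271
1 = 73·6551 − 1523·314
1 = −1523·46171 + 10734·6551
1 = 10734·52722 − 12257·46171
1 = −12257·98893 + 22991·52722
So 1 = (-12257)·98893 + (22991)·52722.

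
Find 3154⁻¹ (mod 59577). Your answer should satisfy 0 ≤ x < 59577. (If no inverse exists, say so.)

Extended Euclidean algorithm:
59577 = 18·3154 + 2805
3154 = 1·2805 + 349
2805 = 8·349 + 13
349 = 26·13 + 11
13 = 1·11 + 2
11 = 5·2 + 1
2 = 2·1 + 0
Since gcd(3154, 59577) = 1, back-substitute to write 1 as a combination:
1 = 11 − 5·2
1 = −5·13 + 6·11
1 = 6·349 − 161·13
1 = −161·2805 + 1294·349
1 = 1294·3154 − 1455·2805
1 = −1455·59577 + 27484·3154
So 3154·27484 ≡ 1 (mod 59577).

27484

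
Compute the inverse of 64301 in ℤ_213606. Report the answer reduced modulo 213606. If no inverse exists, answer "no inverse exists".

60905

Run Euclid on (213606, 64301):
213606 = 3×64301 + 20703
64301 = 3×20703 + 2192
20703 = 9×2192 + 975
2192 = 2×975 + 242
975 = 4×242 + 7
242 = 34×7 + 4
7 = 1×4 + 3
4 = 1×3 + 1
3 = 3×1 + 0
Since gcd(64301, 213606) = 1, back-substitute to write 1 as a combination:
1 = 4 − 3
1 = −7 + 2·4
1 = 2·242 − 69·7
1 = −69·975 + 278·242
1 = 278·2192 − 625·975
1 = −625·20703 + 5903·2192
1 = 5903·64301 − 18334·20703
1 = −18334·213606 + 60905·64301
So 64301·60905 ≡ 1 (mod 213606).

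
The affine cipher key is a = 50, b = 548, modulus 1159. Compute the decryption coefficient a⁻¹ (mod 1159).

255

Extended Euclidean algorithm:
1159 = 23*50 + 9
50 = 5*9 + 5
9 = 1*5 + 4
5 = 1*4 + 1
4 = 4*1 + 0
gcd = 1, so the inverse exists. Back-substitute:
1 = 5 − 4
1 = −9 + 2·5
1 = 2·50 − 11·9
1 = −11·1159 + 255·50
So 50·255 ≡ 1 (mod 1159).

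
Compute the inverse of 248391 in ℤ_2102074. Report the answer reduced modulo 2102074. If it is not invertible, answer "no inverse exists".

no inverse exists

Euclidean algorithm on 2102074, 248391:
2102074 = 8×248391 + 114946
248391 = 2×114946 + 18499
114946 = 6×18499 + 3952
18499 = 4×3952 + 2691
3952 = 1×2691 + 1261
2691 = 2×1261 + 169
1261 = 7×169 + 78
169 = 2×78 + 13
78 = 6×13 + 0
The gcd is 13, not 1, hence no inverse exists.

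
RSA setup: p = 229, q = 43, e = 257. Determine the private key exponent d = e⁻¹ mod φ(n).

φ(n) = (p−1)(q−1) = 228·42 = 9576.
Need d with 257·d ≡ 1 (mod 9576). Apply the extended Euclidean algorithm:
9576 = 37·257 + 67
257 = 3·67 + 56
67 = 1·56 + 11
56 = 5·11 + 1
11 = 11·1 + 0
Back-substitute:
1 = 56 − 5·11
1 = −5·67 + 6·56
1 = 6·257 − 23·67
1 = −23·9576 + 857·257
So 257·857 ≡ 1 (mod 9576), hence d = 857.

857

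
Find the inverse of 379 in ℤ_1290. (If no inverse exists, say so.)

919

Apply the Euclidean algorithm to 1290 and 379:
1290 = 3·379 + 153
379 = 2·153 + 73
153 = 2·73 + 7
73 = 10·7 + 3
7 = 2·3 + 1
3 = 3·1 + 0
The gcd is 1. Working backward:
1 = 7 − 2·3
1 = −2·73 + 21·7
1 = 21·153 − 44·73
1 = −44·379 + 109·153
1 = 109·1290 − 371·379
Thus 379·(-371) ≡ 1 (mod 1290); reducing, -371 mod 1290 = 919.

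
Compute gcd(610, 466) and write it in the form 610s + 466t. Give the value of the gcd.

2

Euclidean algorithm:
610 = 1×466 + 144
466 = 3×144 + 34
144 = 4×34 + 8
34 = 4×8 + 2
8 = 4×2 + 0
gcd(610, 466) = 2.
Working backward:
2 = 34 − 4·8
2 = −4·144 + 17·34
2 = 17·466 − 55·144
2 = −55·610 + 72·466
So 2 = (-55)·610 + (72)·466.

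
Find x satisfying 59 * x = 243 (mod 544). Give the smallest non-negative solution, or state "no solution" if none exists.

41

First find gcd(59, 544):
544 = 9×59 + 13
59 = 4×13 + 7
13 = 1×7 + 6
7 = 1×6 + 1
6 = 6×1 + 0
gcd = 1, so a unique solution mod 544 exists.
Back-substitute for the Bézout coefficients:
1 = 7 − 6
1 = −13 + 2·7
1 = 2·59 − 9·13
1 = −9·544 + 83·59
So 59·(83) ≡ 1 (mod 544), giving 59⁻¹ ≡ 83.
x ≡ 59⁻¹·243 ≡ 83·243 ≡ 41 (mod 544).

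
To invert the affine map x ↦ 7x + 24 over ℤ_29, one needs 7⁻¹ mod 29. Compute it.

25

Extended Euclidean algorithm:
29 = 4*7 + 1
7 = 7*1 + 0
Since gcd(7, 29) = 1, back-substitute to write 1 as a combination:
1 = 29 − 4·7
Hence 7⁻¹ ≡ -4 ≡ 25 (mod 29).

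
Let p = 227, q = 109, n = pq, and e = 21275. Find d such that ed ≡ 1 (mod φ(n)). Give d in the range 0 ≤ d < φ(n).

13283

φ(n) = (p−1)(q−1) = 226·108 = 24408.
Need d with 21275·d ≡ 1 (mod 24408). Apply the extended Euclidean algorithm:
24408 = 1×21275 + 3133
21275 = 6×3133 + 2477
3133 = 1×2477 + 656
2477 = 3×656 + 509
656 = 1×509 + 147
509 = 3×147 + 68
147 = 2×68 + 11
68 = 6×11 + 2
11 = 5×2 + 1
2 = 2×1 + 0
Back-substitute:
1 = 11 − 5·2
1 = −5·68 + 31·11
1 = 31·147 − 67·68
1 = −67·509 + 232·147
1 = 232·656 − 299·509
1 = −299·2477 + 1129·656
1 = 1129·3133 − 1428·2477
1 = −1428·21275 + 9697·3133
1 = 9697·24408 − 11125·21275
So 21275·(-11125) ≡ 1 (mod 24408), hence d ≡ -11125 ≡ 13283 (mod 24408).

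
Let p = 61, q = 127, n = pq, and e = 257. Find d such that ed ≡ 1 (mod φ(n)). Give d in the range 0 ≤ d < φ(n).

φ(n) = (p−1)(q−1) = 60·126 = 7560.
Need d with 257·d ≡ 1 (mod 7560). Apply the extended Euclidean algorithm:
7560 = 29·257 + 107
257 = 2·107 + 43
107 = 2·43 + 21
43 = 2·21 + 1
21 = 21·1 + 0
Back-substitute:
1 = 43 − 2·21
1 = −2·107 + 5·43
1 = 5·257 − 12·107
1 = −12·7560 + 353·257
So 257·353 ≡ 1 (mod 7560), hence d = 353.

353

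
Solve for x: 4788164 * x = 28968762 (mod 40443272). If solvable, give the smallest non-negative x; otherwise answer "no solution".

no solution

gcd(4788164, 40443272):
40443272 = 8×4788164 + 2137960
4788164 = 2×2137960 + 512244
2137960 = 4×512244 + 88984
512244 = 5×88984 + 67324
88984 = 1×67324 + 21660
67324 = 3×21660 + 2344
21660 = 9×2344 + 564
2344 = 4×564 + 88
564 = 6×88 + 36
88 = 2×36 + 16
36 = 2×16 + 4
16 = 4×4 + 0
gcd = 4, but 4 ∤ 28968762, so the congruence has no solution.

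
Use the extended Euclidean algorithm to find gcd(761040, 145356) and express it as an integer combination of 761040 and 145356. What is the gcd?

Repeated division:
761040 = 5*145356 + 34260
145356 = 4*34260 + 8316
34260 = 4*8316 + 996
8316 = 8*996 + 348
996 = 2*348 + 300
348 = 1*300 + 48
300 = 6*48 + 12
48 = 4*12 + 0
gcd(761040, 145356) = 12.
Express as a combination:
12 = 300 − 6·48
12 = −6·348 + 7·300
12 = 7·996 − 20·348
12 = −20·8316 + 167·996
12 = 167·34260 − 688·8316
12 = −688·145356 + 2919·34260
12 = 2919·761040 − 15283·145356
So 12 = (2919)·761040 + (-15283)·145356.

12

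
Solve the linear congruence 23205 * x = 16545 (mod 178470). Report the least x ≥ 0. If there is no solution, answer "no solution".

1039

First find gcd(23205, 178470):
178470 = 7*23205 + 16035
23205 = 1*16035 + 7170
16035 = 2*7170 + 1695
7170 = 4*1695 + 390
1695 = 4*390 + 135
390 = 2*135 + 120
135 = 1*120 + 15
120 = 8*15 + 0
gcd = 15 and 15 | 16545, so solutions exist. Divide through by 15: 1547x ≡ 1103 (mod 11898).
Now find 1547⁻¹ mod 11898:
11898 = 7×1547 + 1069
1547 = 1×1069 + 478
1069 = 2×478 + 113
478 = 4×113 + 26
113 = 4×26 + 9
26 = 2×9 + 8
9 = 1×8 + 1
8 = 8×1 + 0
Back-substitute:
1 = 9 − 8
1 = −26 + 3·9
1 = 3·113 − 13·26
1 = −13·478 + 55·113
1 = 55·1069 − 123·478
1 = −123·1547 + 178·1069
1 = 178·11898 − 1369·1547
So 1547·(-1369) ≡ 1 (mod 11898), i.e. 1547⁻¹ ≡ 10529.
Then x ≡ 10529·1103 ≡ 1039 (mod 11898); the smallest non-negative solution is x = 1039.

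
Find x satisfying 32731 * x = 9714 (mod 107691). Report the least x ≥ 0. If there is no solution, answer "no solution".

59727

First find gcd(32731, 107691):
107691 = 3*32731 + 9498
32731 = 3*9498 + 4237
9498 = 2*4237 + 1024
4237 = 4*1024 + 141
1024 = 7*141 + 37
141 = 3*37 + 30
37 = 1*30 + 7
30 = 4*7 + 2
7 = 3*2 + 1
2 = 2*1 + 0
gcd = 1, so a unique solution mod 107691 exists.
Back-substitute for the Bézout coefficients:
1 = 7 − 3·2
1 = −3·30 + 13·7
1 = 13·37 − 16·30
1 = −16·141 + 61·37
1 = 61·1024 − 443·141
1 = −443·4237 + 1833·1024
1 = 1833·9498 − 4109·4237
1 = −4109·32731 + 14160·9498
1 = 14160·107691 − 46589·32731
So 32731·(-46589) ≡ 1 (mod 107691), giving 32731⁻¹ ≡ 61102.
x ≡ 32731⁻¹·9714 ≡ 61102·9714 ≡ 59727 (mod 107691).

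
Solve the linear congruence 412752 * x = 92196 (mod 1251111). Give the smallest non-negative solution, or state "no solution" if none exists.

First find gcd(412752, 1251111):
1251111 = 3*412752 + 12855
412752 = 32*12855 + 1392
12855 = 9*1392 + 327
1392 = 4*327 + 84
327 = 3*84 + 75
84 = 1*75 + 9
75 = 8*9 + 3
9 = 3*3 + 0
gcd = 3 and 3 | 92196, so solutions exist. Divide through by 3: 137584x ≡ 30732 (mod 417037).
Now find 137584⁻¹ mod 417037:
417037 = 3·137584 + 4285
137584 = 32·4285 + 464
4285 = 9·464 + 109
464 = 4·109 + 28
109 = 3·28 + 25
28 = 1·25 + 3
25 = 8·3 + 1
3 = 3·1 + 0
Back-substitute:
1 = 25 − 8·3
1 = −8·28 + 9·25
1 = 9·109 − 35·28
1 = −35·464 + 149·109
1 = 149·4285 − 1376·464
1 = −1376·137584 + 44181·4285
1 = 44181·417037 − 133919·137584
So 137584·(-133919) ≡ 1 (mod 417037), i.e. 137584⁻¹ ≡ 283118.
Then x ≡ 283118·30732 ≡ 139445 (mod 417037); the smallest non-negative solution is x = 139445.

139445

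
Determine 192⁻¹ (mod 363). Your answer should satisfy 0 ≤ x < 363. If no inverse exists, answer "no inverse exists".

no inverse exists

Euclidean algorithm on 363, 192:
363 = 1*192 + 171
192 = 1*171 + 21
171 = 8*21 + 3
21 = 7*3 + 0
gcd(192, 363) = 3 ≠ 1, so 192 has no multiplicative inverse modulo 363.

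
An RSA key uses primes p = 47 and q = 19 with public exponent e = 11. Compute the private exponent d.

φ(n) = (p−1)(q−1) = 46·18 = 828.
Need d with 11·d ≡ 1 (mod 828). Apply the extended Euclidean algorithm:
828 = 75·11 + 3
11 = 3·3 + 2
3 = 1·2 + 1
2 = 2·1 + 0
Back-substitute:
1 = 3 − 2
1 = −11 + 4·3
1 = 4·828 − 301·11
So 11·(-301) ≡ 1 (mod 828), hence d ≡ -301 ≡ 527 (mod 828).

527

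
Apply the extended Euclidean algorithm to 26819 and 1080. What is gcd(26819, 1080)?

Apply Euclid's algorithm to 26819 and 1080:
26819 = 24*1080 + 899
1080 = 1*899 + 181
899 = 4*181 + 175
181 = 1*175 + 6
175 = 29*6 + 1
6 = 6*1 + 0
gcd(26819, 1080) = 1.
Back-substituting:
1 = 175 − 29·6
1 = −29·181 + 30·175
1 = 30·899 − 149·181
1 = −149·1080 + 179·899
1 = 179·26819 − 4445·1080
So 1 = (179)·26819 + (-4445)·1080.

1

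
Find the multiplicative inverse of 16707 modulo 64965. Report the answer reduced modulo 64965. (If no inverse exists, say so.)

no inverse exists

Euclidean algorithm on 64965, 16707:
64965 = 3×16707 + 14844
16707 = 1×14844 + 1863
14844 = 7×1863 + 1803
1863 = 1×1803 + 60
1803 = 30×60 + 3
60 = 20×3 + 0
The gcd is 3, not 1, hence no inverse exists.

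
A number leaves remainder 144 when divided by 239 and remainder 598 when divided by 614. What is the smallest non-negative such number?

121556

Write x = 144 + 239·k. Then 239·k ≡ 598 − 144 ≡ 454 (mod 614).
Need 239⁻¹ mod 614. Extended Euclid on (614, 239):
614 = 2×239 + 136
239 = 1×136 + 103
136 = 1×103 + 33
103 = 3×33 + 4
33 = 8×4 + 1
4 = 4×1 + 0
Back-substitute:
1 = 33 − 8·4
1 = −8·103 + 25·33
1 = 25·136 − 33·103
1 = −33·239 + 58·136
1 = 58·614 − 149·239
239⁻¹ ≡ 465 (mod 614), so k ≡ 465·454 ≡ 508 (mod 614).
x = 144 + 239·508 = 121556.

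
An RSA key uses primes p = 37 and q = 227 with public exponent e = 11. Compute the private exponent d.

φ(n) = (p−1)(q−1) = 36·226 = 8136.
Need d with 11·d ≡ 1 (mod 8136). Apply the extended Euclidean algorithm:
8136 = 739×11 + 7
11 = 1×7 + 4
7 = 1×4 + 3
4 = 1×3 + 1
3 = 3×1 + 0
Back-substitute:
1 = 4 − 3
1 = −7 + 2·4
1 = 2·11 − 3·7
1 = −3·8136 + 2219·11
So 11·2219 ≡ 1 (mod 8136), hence d = 2219.

2219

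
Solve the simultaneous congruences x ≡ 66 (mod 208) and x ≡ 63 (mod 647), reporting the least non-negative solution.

Write x = 66 + 208·k. Then 208·k ≡ 63 − 66 ≡ 644 (mod 647).
Need 208⁻¹ mod 647. Extended Euclid on (647, 208):
647 = 3·208 + 23
208 = 9·23 + 1
23 = 23·1 + 0
Back-substitute:
1 = 208 − 9·23
1 = −9·647 + 28·208
208⁻¹ ≡ 28 (mod 647), so k ≡ 28·644 ≡ 563 (mod 647).
x = 66 + 208·563 = 117170.

117170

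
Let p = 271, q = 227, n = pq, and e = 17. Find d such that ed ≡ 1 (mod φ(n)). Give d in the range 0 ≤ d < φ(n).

43073

φ(n) = (p−1)(q−1) = 270·226 = 61020.
Need d with 17·d ≡ 1 (mod 61020). Apply the extended Euclidean algorithm:
61020 = 3589×17 + 7
17 = 2×7 + 3
7 = 2×3 + 1
3 = 3×1 + 0
Back-substitute:
1 = 7 − 2·3
1 = −2·17 + 5·7
1 = 5·61020 − 17947·17
So 17·(-17947) ≡ 1 (mod 61020), hence d ≡ -17947 ≡ 43073 (mod 61020).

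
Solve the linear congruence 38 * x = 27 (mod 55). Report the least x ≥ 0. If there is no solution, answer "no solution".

First find gcd(38, 55):
55 = 1·38 + 17
38 = 2·17 + 4
17 = 4·4 + 1
4 = 4·1 + 0
gcd = 1, so a unique solution mod 55 exists.
Back-substitute for the Bézout coefficients:
1 = 17 − 4·4
1 = −4·38 + 9·17
1 = 9·55 − 13·38
So 38·(-13) ≡ 1 (mod 55), giving 38⁻¹ ≡ 42.
x ≡ 38⁻¹·27 ≡ 42·27 ≡ 34 (mod 55).

34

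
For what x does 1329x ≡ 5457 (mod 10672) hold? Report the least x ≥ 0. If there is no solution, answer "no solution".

7713

First find gcd(1329, 10672):
10672 = 8×1329 + 40
1329 = 33×40 + 9
40 = 4×9 + 4
9 = 2×4 + 1
4 = 4×1 + 0
gcd = 1, so a unique solution mod 10672 exists.
Back-substitute for the Bézout coefficients:
1 = 9 − 2·4
1 = −2·40 + 9·9
1 = 9·1329 − 299·40
1 = −299·10672 + 2401·1329
So 1329·(2401) ≡ 1 (mod 10672), giving 1329⁻¹ ≡ 2401.
x ≡ 1329⁻¹·5457 ≡ 2401·5457 ≡ 7713 (mod 10672).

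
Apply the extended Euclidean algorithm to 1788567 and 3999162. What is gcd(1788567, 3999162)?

Euclidean algorithm:
3999162 = 2*1788567 + 422028
1788567 = 4*422028 + 100455
422028 = 4*100455 + 20208
100455 = 4*20208 + 19623
20208 = 1*19623 + 585
19623 = 33*585 + 318
585 = 1*318 + 267
318 = 1*267 + 51
267 = 5*51 + 12
51 = 4*12 + 3
12 = 4*3 + 0
gcd(1788567, 3999162) = 3.
Working backward:
3 = 51 − 4·12
3 = −4·267 + 21·51
3 = 21·318 − 25·267
3 = −25·585 + 46·318
3 = 46·19623 − 1543·585
3 = −1543·20208 + 1589·19623
3 = 1589·100455 − 7899·20208
3 = −7899·422028 + 33185·100455
3 = 33185·1788567 − 140639·422028
3 = −140639·3999162 + 314463·1788567
So 3 = (-140639)·3999162 + (314463)·1788567.

3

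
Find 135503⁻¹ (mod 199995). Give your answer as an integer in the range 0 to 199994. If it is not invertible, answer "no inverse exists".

138392

gcd(199995, 135503) by repeated division:
199995 = 1·135503 + 64492
135503 = 2·64492 + 6519
64492 = 9·6519 + 5821
6519 = 1·5821 + 698
5821 = 8·698 + 237
698 = 2·237 + 224
237 = 1·224 + 13
224 = 17·13 + 3
13 = 4·3 + 1
3 = 3·1 + 0
gcd = 1, so the inverse exists. Back-substitute:
1 = 13 − 4·3
1 = −4·224 + 69·13
1 = 69·237 − 73·224
1 = −73·698 + 215·237
1 = 215·5821 − 1793·698
1 = −1793·6519 + 2008·5821
1 = 2008·64492 − 19865·6519
1 = −19865·135503 + 41738·64492
1 = 41738·199995 − 61603·135503
Thus 135503·(-61603) ≡ 1 (mod 199995); reducing, -61603 mod 199995 = 138392.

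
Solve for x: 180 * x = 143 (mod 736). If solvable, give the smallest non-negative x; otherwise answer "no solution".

gcd(180, 736):
736 = 4*180 + 16
180 = 11*16 + 4
16 = 4*4 + 0
gcd = 4, but 4 ∤ 143, so the congruence has no solution.

no solution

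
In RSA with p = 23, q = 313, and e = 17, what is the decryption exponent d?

5249

φ(n) = (p−1)(q−1) = 22·312 = 6864.
Need d with 17·d ≡ 1 (mod 6864). Apply the extended Euclidean algorithm:
6864 = 403·17 + 13
17 = 1·13 + 4
13 = 3·4 + 1
4 = 4·1 + 0
Back-substitute:
1 = 13 − 3·4
1 = −3·17 + 4·13
1 = 4·6864 − 1615·17
So 17·(-1615) ≡ 1 (mod 6864), hence d ≡ -1615 ≡ 5249 (mod 6864).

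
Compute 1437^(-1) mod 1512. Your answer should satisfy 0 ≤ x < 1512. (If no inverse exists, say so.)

no inverse exists

Compute gcd(1437, 1512):
1512 = 1·1437 + 75
1437 = 19·75 + 12
75 = 6·12 + 3
12 = 4·3 + 0
The gcd is 3, not 1, hence no inverse exists.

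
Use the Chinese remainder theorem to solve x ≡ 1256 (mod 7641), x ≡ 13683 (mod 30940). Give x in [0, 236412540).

Write x = 1256 + 7641·k. Then 7641·k ≡ 13683 − 1256 ≡ 12427 (mod 30940).
Need 7641⁻¹ mod 30940. Extended Euclid on (30940, 7641):
30940 = 4·7641 + 376
7641 = 20·376 + 121
376 = 3·121 + 13
121 = 9·13 + 4
13 = 3·4 + 1
4 = 4·1 + 0
Back-substitute:
1 = 13 − 3·4
1 = −3·121 + 28·13
1 = 28·376 − 87·121
1 = −87·7641 + 1768·376
1 = 1768·30940 − 7159·7641
7641⁻¹ ≡ 23781 (mod 30940), so k ≡ 23781·12427 ≡ 18547 (mod 30940).
x = 1256 + 7641·18547 = 141718883.

141718883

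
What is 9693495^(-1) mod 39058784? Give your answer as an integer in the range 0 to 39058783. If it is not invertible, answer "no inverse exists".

8766023

Apply the Euclidean algorithm to 39058784 and 9693495:
39058784 = 4*9693495 + 284804
9693495 = 34*284804 + 10159
284804 = 28*10159 + 352
10159 = 28*352 + 303
352 = 1*303 + 49
303 = 6*49 + 9
49 = 5*9 + 4
9 = 2*4 + 1
4 = 4*1 + 0
The gcd is 1. Working backward:
1 = 9 − 2·4
1 = −2·49 + 11·9
1 = 11·303 − 68·49
1 = −68·352 + 79·303
1 = 79·10159 − 2280·352
1 = −2280·284804 + 63919·10159
1 = 63919·9693495 − 2175526·284804
1 = −2175526·39058784 + 8766023·9693495
So 9693495·8766023 ≡ 1 (mod 39058784).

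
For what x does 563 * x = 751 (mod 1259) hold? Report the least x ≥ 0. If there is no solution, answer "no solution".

746

First find gcd(563, 1259):
1259 = 2*563 + 133
563 = 4*133 + 31
133 = 4*31 + 9
31 = 3*9 + 4
9 = 2*4 + 1
4 = 4*1 + 0
gcd = 1, so a unique solution mod 1259 exists.
Back-substitute for the Bézout coefficients:
1 = 9 − 2·4
1 = −2·31 + 7·9
1 = 7·133 − 30·31
1 = −30·563 + 127·133
1 = 127·1259 − 284·563
So 563·(-284) ≡ 1 (mod 1259), giving 563⁻¹ ≡ 975.
x ≡ 563⁻¹·751 ≡ 975·751 ≡ 746 (mod 1259).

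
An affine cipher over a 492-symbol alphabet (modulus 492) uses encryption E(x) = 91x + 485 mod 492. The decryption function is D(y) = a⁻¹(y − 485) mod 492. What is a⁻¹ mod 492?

319

Run Euclid on (492, 91):
492 = 5×91 + 37
91 = 2×37 + 17
37 = 2×17 + 3
17 = 5×3 + 2
3 = 1×2 + 1
2 = 2×1 + 0
The gcd is 1. Working backward:
1 = 3 − 2
1 = −17 + 6·3
1 = 6·37 − 13·17
1 = −13·91 + 32·37
1 = 32·492 − 173·91
Hence 91⁻¹ ≡ -173 ≡ 319 (mod 492).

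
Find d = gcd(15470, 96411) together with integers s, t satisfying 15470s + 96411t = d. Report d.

7

Repeated division:
96411 = 6×15470 + 3591
15470 = 4×3591 + 1106
3591 = 3×1106 + 273
1106 = 4×273 + 14
273 = 19×14 + 7
14 = 2×7 + 0
gcd(15470, 96411) = 7.
Back-substituting:
7 = 273 − 19·14
7 = −19·1106 + 77·273
7 = 77·3591 − 250·1106
7 = −250·15470 + 1077·3591
7 = 1077·96411 − 6712·15470
So 7 = (1077)·96411 + (-6712)·15470.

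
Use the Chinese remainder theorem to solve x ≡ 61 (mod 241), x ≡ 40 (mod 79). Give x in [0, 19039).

13075

Write x = 61 + 241·k. Then 241·k ≡ 40 − 61 ≡ 58 (mod 79).
Need 241⁻¹ mod 79. Extended Euclid on (79, 4):
79 = 19×4 + 3
4 = 1×3 + 1
3 = 3×1 + 0
Back-substitute:
1 = 4 − 3
1 = −79 + 20·4
241⁻¹ ≡ 20 (mod 79), so k ≡ 20·58 ≡ 54 (mod 79).
x = 61 + 241·54 = 13075.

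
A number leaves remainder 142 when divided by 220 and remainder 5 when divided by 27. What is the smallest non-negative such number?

3002

Write x = 142 + 220·k. Then 220·k ≡ 5 − 142 ≡ 25 (mod 27).
Need 220⁻¹ mod 27. Extended Euclid on (27, 4):
27 = 6*4 + 3
4 = 1*3 + 1
3 = 3*1 + 0
Back-substitute:
1 = 4 − 3
1 = −27 + 7·4
220⁻¹ ≡ 7 (mod 27), so k ≡ 7·25 ≡ 13 (mod 27).
x = 142 + 220·13 = 3002.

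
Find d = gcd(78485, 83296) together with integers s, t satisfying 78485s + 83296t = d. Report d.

Repeated division:
83296 = 1·78485 + 4811
78485 = 16·4811 + 1509
4811 = 3·1509 + 284
1509 = 5·284 + 89
284 = 3·89 + 17
89 = 5·17 + 4
17 = 4·4 + 1
4 = 4·1 + 0
gcd(78485, 83296) = 1.
Express as a combination:
1 = 17 − 4·4
1 = −4·89 + 21·17
1 = 21·284 − 67·89
1 = −67·1509 + 356·284
1 = 356·4811 − 1135·1509
1 = −1135·78485 + 18516·4811
1 = 18516·83296 − 19651·78485
So 1 = (18516)·83296 + (-19651)·78485.

1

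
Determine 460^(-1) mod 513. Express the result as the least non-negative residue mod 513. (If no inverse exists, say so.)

271

gcd(513, 460) by repeated division:
513 = 1*460 + 53
460 = 8*53 + 36
53 = 1*36 + 17
36 = 2*17 + 2
17 = 8*2 + 1
2 = 2*1 + 0
The gcd is 1. Working backward:
1 = 17 − 8·2
1 = −8·36 + 17·17
1 = 17·53 − 25·36
1 = −25·460 + 217·53
1 = 217·513 − 242·460
So 460·(-242) ≡ 1 (mod 513), and -242 ≡ 271 (mod 513).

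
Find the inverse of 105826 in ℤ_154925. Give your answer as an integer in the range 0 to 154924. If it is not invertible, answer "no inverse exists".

Run Euclid on (154925, 105826):
154925 = 1*105826 + 49099
105826 = 2*49099 + 7628
49099 = 6*7628 + 3331
7628 = 2*3331 + 966
3331 = 3*966 + 433
966 = 2*433 + 100
433 = 4*100 + 33
100 = 3*33 + 1
33 = 33*1 + 0
Since gcd(105826, 154925) = 1, back-substitute to write 1 as a combination:
1 = 100 − 3·33
1 = −3·433 + 13·100
1 = 13·966 − 29·433
1 = −29·3331 + 100·966
1 = 100·7628 − 229·3331
1 = −229·49099 + 1474·7628
1 = 1474·105826 − 3177·49099
1 = −3177·154925 + 4651·105826
So 105826·4651 ≡ 1 (mod 154925).

4651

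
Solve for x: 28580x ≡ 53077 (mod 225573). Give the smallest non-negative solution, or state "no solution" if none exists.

11612

First find gcd(28580, 225573):
225573 = 7*28580 + 25513
28580 = 1*25513 + 3067
25513 = 8*3067 + 977
3067 = 3*977 + 136
977 = 7*136 + 25
136 = 5*25 + 11
25 = 2*11 + 3
11 = 3*3 + 2
3 = 1*2 + 1
2 = 2*1 + 0
gcd = 1, so a unique solution mod 225573 exists.
Back-substitute for the Bézout coefficients:
1 = 3 − 2
1 = −11 + 4·3
1 = 4·25 − 9·11
1 = −9·136 + 49·25
1 = 49·977 − 352·136
1 = −352·3067 + 1105·977
1 = 1105·25513 − 9192·3067
1 = −9192·28580 + 10297·25513
1 = 10297·225573 − 81271·28580
So 28580·(-81271) ≡ 1 (mod 225573), giving 28580⁻¹ ≡ 144302.
x ≡ 28580⁻¹·53077 ≡ 144302·53077 ≡ 11612 (mod 225573).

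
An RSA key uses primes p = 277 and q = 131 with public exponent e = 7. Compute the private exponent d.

20503

φ(n) = (p−1)(q−1) = 276·130 = 35880.
Need d with 7·d ≡ 1 (mod 35880). Apply the extended Euclidean algorithm:
35880 = 5125×7 + 5
7 = 1×5 + 2
5 = 2×2 + 1
2 = 2×1 + 0
Back-substitute:
1 = 5 − 2·2
1 = −2·7 + 3·5
1 = 3·35880 − 15377·7
So 7·(-15377) ≡ 1 (mod 35880), hence d ≡ -15377 ≡ 20503 (mod 35880).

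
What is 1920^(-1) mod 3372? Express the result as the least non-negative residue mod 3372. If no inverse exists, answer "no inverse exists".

no inverse exists

Compute gcd(1920, 3372):
3372 = 1·1920 + 1452
1920 = 1·1452 + 468
1452 = 3·468 + 48
468 = 9·48 + 36
48 = 1·36 + 12
36 = 3·12 + 0
Since gcd = 12 > 1, 1920 is not a unit mod 3372.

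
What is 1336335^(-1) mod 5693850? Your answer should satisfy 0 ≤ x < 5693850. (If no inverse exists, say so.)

no inverse exists

Euclidean algorithm on 5693850, 1336335:
5693850 = 4*1336335 + 348510
1336335 = 3*348510 + 290805
348510 = 1*290805 + 57705
290805 = 5*57705 + 2280
57705 = 25*2280 + 705
2280 = 3*705 + 165
705 = 4*165 + 45
165 = 3*45 + 30
45 = 1*30 + 15
30 = 2*15 + 0
The gcd is 15, not 1, hence no inverse exists.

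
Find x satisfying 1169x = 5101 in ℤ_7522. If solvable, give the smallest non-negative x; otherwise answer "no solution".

First find gcd(1169, 7522):
7522 = 6*1169 + 508
1169 = 2*508 + 153
508 = 3*153 + 49
153 = 3*49 + 6
49 = 8*6 + 1
6 = 6*1 + 0
gcd = 1, so a unique solution mod 7522 exists.
Back-substitute for the Bézout coefficients:
1 = 49 − 8·6
1 = −8·153 + 25·49
1 = 25·508 − 83·153
1 = −83·1169 + 191·508
1 = 191·7522 − 1229·1169
So 1169·(-1229) ≡ 1 (mod 7522), giving 1169⁻¹ ≡ 6293.
x ≡ 1169⁻¹·5101 ≡ 6293·5101 ≡ 4219 (mod 7522).

4219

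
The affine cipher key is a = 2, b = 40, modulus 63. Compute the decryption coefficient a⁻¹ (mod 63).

32

Extended Euclidean algorithm:
63 = 31*2 + 1
2 = 2*1 + 0
The gcd is 1. Working backward:
1 = 63 − 31·2
Thus 2·(-31) ≡ 1 (mod 63); reducing, -31 mod 63 = 32.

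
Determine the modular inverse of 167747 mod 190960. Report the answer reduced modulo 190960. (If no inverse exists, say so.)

175083

gcd(190960, 167747) by repeated division:
190960 = 1*167747 + 23213
167747 = 7*23213 + 5256
23213 = 4*5256 + 2189
5256 = 2*2189 + 878
2189 = 2*878 + 433
878 = 2*433 + 12
433 = 36*12 + 1
12 = 12*1 + 0
Since gcd(167747, 190960) = 1, back-substitute to write 1 as a combination:
1 = 433 − 36·12
1 = −36·878 + 73·433
1 = 73·2189 − 182·878
1 = −182·5256 + 437·2189
1 = 437·23213 − 1930·5256
1 = −1930·167747 + 13947·23213
1 = 13947·190960 − 15877·167747
Hence 167747⁻¹ ≡ -15877 ≡ 175083 (mod 190960).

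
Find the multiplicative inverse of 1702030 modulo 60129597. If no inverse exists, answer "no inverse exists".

no inverse exists

Euclidean algorithm on 60129597, 1702030:
60129597 = 35×1702030 + 558547
1702030 = 3×558547 + 26389
558547 = 21×26389 + 4378
26389 = 6×4378 + 121
4378 = 36×121 + 22
121 = 5×22 + 11
22 = 2×11 + 0
The gcd is 11, not 1, hence no inverse exists.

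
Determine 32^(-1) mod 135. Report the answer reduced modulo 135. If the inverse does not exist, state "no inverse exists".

Run Euclid on (135, 32):
135 = 4·32 + 7
32 = 4·7 + 4
7 = 1·4 + 3
4 = 1·3 + 1
3 = 3·1 + 0
The gcd is 1. Working backward:
1 = 4 − 3
1 = −7 + 2·4
1 = 2·32 − 9·7
1 = −9·135 + 38·32
So 32·38 ≡ 1 (mod 135).

38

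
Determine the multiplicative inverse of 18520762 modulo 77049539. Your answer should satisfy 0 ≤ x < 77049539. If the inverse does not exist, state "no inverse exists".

gcd(77049539, 18520762) by repeated division:
77049539 = 4·18520762 + 2966491
18520762 = 6·2966491 + 721816
2966491 = 4·721816 + 79227
721816 = 9·79227 + 8773
79227 = 9·8773 + 270
8773 = 32·270 + 133
270 = 2·133 + 4
133 = 33·4 + 1
4 = 4·1 + 0
The gcd is 1. Working backward:
1 = 133 − 33·4
1 = −33·270 + 67·133
1 = 67·8773 − 2177·270
1 = −2177·79227 + 19660·8773
1 = 19660·721816 − 179117·79227
1 = −179117·2966491 + 736128·721816
1 = 736128·18520762 − 4595885·2966491
1 = −4595885·77049539 + 19119668·18520762
So 18520762·19119668 ≡ 1 (mod 77049539).

19119668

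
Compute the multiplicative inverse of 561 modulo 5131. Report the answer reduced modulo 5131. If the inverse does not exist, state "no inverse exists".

3942

Extended Euclidean algorithm:
5131 = 9·561 + 82
561 = 6·82 + 69
82 = 1·69 + 13
69 = 5·13 + 4
13 = 3·4 + 1
4 = 4·1 + 0
The gcd is 1. Working backward:
1 = 13 − 3·4
1 = −3·69 + 16·13
1 = 16·82 − 19·69
1 = −19·561 + 130·82
1 = 130·5131 − 1189·561
Hence 561⁻¹ ≡ -1189 ≡ 3942 (mod 5131).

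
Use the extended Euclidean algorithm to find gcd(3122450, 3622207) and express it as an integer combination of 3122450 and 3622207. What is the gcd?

Repeated division:
3622207 = 1×3122450 + 499757
3122450 = 6×499757 + 123908
499757 = 4×123908 + 4125
123908 = 30×4125 + 158
4125 = 26×158 + 17
158 = 9×17 + 5
17 = 3×5 + 2
5 = 2×2 + 1
2 = 2×1 + 0
gcd(3122450, 3622207) = 1.
Working backward:
1 = 5 − 2·2
1 = −2·17 + 7·5
1 = 7·158 − 65·17
1 = −65·4125 + 1697·158
1 = 1697·123908 − 50975·4125
1 = −50975·499757 + 205597·123908
1 = 205597·3122450 − 1284557·499757
1 = −1284557·3622207 + 1490154·3122450
So 1 = (-1284557)·3622207 + (1490154)·3122450.

1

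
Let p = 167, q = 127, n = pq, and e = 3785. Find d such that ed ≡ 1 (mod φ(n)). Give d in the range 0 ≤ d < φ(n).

φ(n) = (p−1)(q−1) = 166·126 = 20916.
Need d with 3785·d ≡ 1 (mod 20916). Apply the extended Euclidean algorithm:
20916 = 5×3785 + 1991
3785 = 1×1991 + 1794
1991 = 1×1794 + 197
1794 = 9×197 + 21
197 = 9×21 + 8
21 = 2×8 + 5
8 = 1×5 + 3
5 = 1×3 + 2
3 = 1×2 + 1
2 = 2×1 + 0
Back-substitute:
1 = 3 − 2
1 = −5 + 2·3
1 = 2·8 − 3·5
1 = −3·21 + 8·8
1 = 8·197 − 75·21
1 = −75·1794 + 683·197
1 = 683·1991 − 758·1794
1 = −758·3785 + 1441·1991
1 = 1441·20916 − 7963·3785
So 3785·(-7963) ≡ 1 (mod 20916), hence d ≡ -7963 ≡ 12953 (mod 20916).

12953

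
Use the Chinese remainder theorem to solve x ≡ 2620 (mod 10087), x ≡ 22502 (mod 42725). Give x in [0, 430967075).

250775527

Write x = 2620 + 10087·k. Then 10087·k ≡ 22502 − 2620 ≡ 19882 (mod 42725).
Need 10087⁻¹ mod 42725. Extended Euclid on (42725, 10087):
42725 = 4×10087 + 2377
10087 = 4×2377 + 579
2377 = 4×579 + 61
579 = 9×61 + 30
61 = 2×30 + 1
30 = 30×1 + 0
Back-substitute:
1 = 61 − 2·30
1 = −2·579 + 19·61
1 = 19·2377 − 78·579
1 = −78·10087 + 331·2377
1 = 331·42725 − 1402·10087
10087⁻¹ ≡ 41323 (mod 42725), so k ≡ 41323·19882 ≡ 24861 (mod 42725).
x = 2620 + 10087·24861 = 250775527.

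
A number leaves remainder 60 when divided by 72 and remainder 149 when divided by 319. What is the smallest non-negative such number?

8124

Write x = 60 + 72·k. Then 72·k ≡ 149 − 60 ≡ 89 (mod 319).
Need 72⁻¹ mod 319. Extended Euclid on (319, 72):
319 = 4·72 + 31
72 = 2·31 + 10
31 = 3·10 + 1
10 = 10·1 + 0
Back-substitute:
1 = 31 − 3·10
1 = −3·72 + 7·31
1 = 7·319 − 31·72
72⁻¹ ≡ 288 (mod 319), so k ≡ 288·89 ≡ 112 (mod 319).
x = 60 + 72·112 = 8124.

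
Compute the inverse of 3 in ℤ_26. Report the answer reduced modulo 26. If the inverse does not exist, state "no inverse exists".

9

gcd(26, 3) by repeated division:
26 = 8*3 + 2
3 = 1*2 + 1
2 = 2*1 + 0
gcd = 1, so the inverse exists. Back-substitute:
1 = 3 − 2
1 = −26 + 9·3
So 3·9 ≡ 1 (mod 26).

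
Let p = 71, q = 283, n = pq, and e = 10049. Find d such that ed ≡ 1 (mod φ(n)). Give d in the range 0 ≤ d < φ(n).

17369

φ(n) = (p−1)(q−1) = 70·282 = 19740.
Need d with 10049·d ≡ 1 (mod 19740). Apply the extended Euclidean algorithm:
19740 = 1×10049 + 9691
10049 = 1×9691 + 358
9691 = 27×358 + 25
358 = 14×25 + 8
25 = 3×8 + 1
8 = 8×1 + 0
Back-substitute:
1 = 25 − 3·8
1 = −3·358 + 43·25
1 = 43·9691 − 1164·358
1 = −1164·10049 + 1207·9691
1 = 1207·19740 − 2371·10049
So 10049·(-2371) ≡ 1 (mod 19740), hence d ≡ -2371 ≡ 17369 (mod 19740).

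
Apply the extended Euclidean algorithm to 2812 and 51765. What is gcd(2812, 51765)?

Euclidean algorithm:
51765 = 18×2812 + 1149
2812 = 2×1149 + 514
1149 = 2×514 + 121
514 = 4×121 + 30
121 = 4×30 + 1
30 = 30×1 + 0
gcd(2812, 51765) = 1.
Express as a combination:
1 = 121 − 4·30
1 = −4·514 + 17·121
1 = 17·1149 − 38·514
1 = −38·2812 + 93·1149
1 = 93·51765 − 1712·2812
So 1 = (93)·51765 + (-1712)·2812.

1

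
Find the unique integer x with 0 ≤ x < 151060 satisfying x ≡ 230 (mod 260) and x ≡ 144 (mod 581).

119830

Write x = 230 + 260·k. Then 260·k ≡ 144 − 230 ≡ 495 (mod 581).
Need 260⁻¹ mod 581. Extended Euclid on (581, 260):
581 = 2·260 + 61
260 = 4·61 + 16
61 = 3·16 + 13
16 = 1·13 + 3
13 = 4·3 + 1
3 = 3·1 + 0
Back-substitute:
1 = 13 − 4·3
1 = −4·16 + 5·13
1 = 5·61 − 19·16
1 = −19·260 + 81·61
1 = 81·581 − 181·260
260⁻¹ ≡ 400 (mod 581), so k ≡ 400·495 ≡ 460 (mod 581).
x = 230 + 260·460 = 119830.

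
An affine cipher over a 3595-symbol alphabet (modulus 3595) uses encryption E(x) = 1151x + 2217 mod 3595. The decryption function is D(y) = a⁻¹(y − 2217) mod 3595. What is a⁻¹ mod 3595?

Extended Euclidean algorithm:
3595 = 3·1151 + 142
1151 = 8·142 + 15
142 = 9·15 + 7
15 = 2·7 + 1
7 = 7·1 + 0
The gcd is 1. Working backward:
1 = 15 − 2·7
1 = −2·142 + 19·15
1 = 19·1151 − 154·142
1 = −154·3595 + 481·1151
So 1151·481 ≡ 1 (mod 3595).

481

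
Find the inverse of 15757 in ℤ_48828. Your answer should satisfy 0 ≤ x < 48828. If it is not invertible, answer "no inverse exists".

Run Euclid on (48828, 15757):
48828 = 3×15757 + 1557
15757 = 10×1557 + 187
1557 = 8×187 + 61
187 = 3×61 + 4
61 = 15×4 + 1
4 = 4×1 + 0
gcd = 1, so the inverse exists. Back-substitute:
1 = 61 − 15·4
1 = −15·187 + 46·61
1 = 46·1557 − 383·187
1 = −383·15757 + 3876·1557
1 = 3876·48828 − 12011·15757
Thus 15757·(-12011) ≡ 1 (mod 48828); reducing, -12011 mod 48828 = 36817.

36817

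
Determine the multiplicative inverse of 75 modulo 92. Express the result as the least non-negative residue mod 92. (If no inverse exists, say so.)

Extended Euclidean algorithm:
92 = 1·75 + 17
75 = 4·17 + 7
17 = 2·7 + 3
7 = 2·3 + 1
3 = 3·1 + 0
gcd = 1, so the inverse exists. Back-substitute:
1 = 7 − 2·3
1 = −2·17 + 5·7
1 = 5·75 − 22·17
1 = −22·92 + 27·75
So 75·27 ≡ 1 (mod 92).

27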